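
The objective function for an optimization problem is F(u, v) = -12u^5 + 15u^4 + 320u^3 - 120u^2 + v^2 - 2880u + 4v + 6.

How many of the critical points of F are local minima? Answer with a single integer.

F separates as a function of u plus a function of v, so ∇F=0 decouples.
∂F/∂u = -60(u - 4)(u - 2)(u + 2)(u + 3) = 0 at u ∈ {-3, -2, 2, 4}; ∂F/∂v = 2(v + 2) = 0 at v ∈ {-2}.
The Hessian is diagonal: diag(F_uu, F_vv). Second derivatives: F_uu(-3)=2100, F_uu(-2)=-1440, F_uu(2)=2400, F_uu(4)=-5040; F_vv(-2)=2.
Local minima occur where both diagonal entries positive: (-3, -2), (2, -2). Count: 2.

2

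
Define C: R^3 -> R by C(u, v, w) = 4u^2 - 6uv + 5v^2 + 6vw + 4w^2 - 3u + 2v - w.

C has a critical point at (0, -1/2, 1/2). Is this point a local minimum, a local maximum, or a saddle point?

The Hessian is constant: H = [[8, -6, 0], [-6, 10, 6], [0, 6, 8]].
Leading principal minors: Δ₁ = 8, Δ₂ = 44, Δ₃ = 64.
All leading minors are positive, so H is positive definite: a local minimum.

local minimum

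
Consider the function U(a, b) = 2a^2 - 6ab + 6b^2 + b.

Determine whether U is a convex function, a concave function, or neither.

convex

U is quadratic, so its Hessian is the constant matrix H = [[4, -6], [-6, 12]].
det(H) = 12, tr(H) = 16.
det(H) > 0 and tr(H) > 0, so H is positive definite everywhere: convex.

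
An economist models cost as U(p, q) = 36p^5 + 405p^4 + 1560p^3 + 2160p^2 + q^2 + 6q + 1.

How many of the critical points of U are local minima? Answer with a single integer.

U separates as a function of p plus a function of q, so ∇U=0 decouples.
∂U/∂p = 180p(p + 2)(p + 3)(p + 4) = 0 at p ∈ {-4, -3, -2, 0}; ∂U/∂q = 2(q + 3) = 0 at q ∈ {-3}.
The Hessian is diagonal: diag(U_pp, U_qq). Second derivatives: U_pp(-4)=-1440, U_pp(-3)=540, U_pp(-2)=-720, U_pp(0)=4320; U_qq(-3)=2.
Local minima occur where both diagonal entries positive: (-3, -3), (0, -3). Count: 2.

2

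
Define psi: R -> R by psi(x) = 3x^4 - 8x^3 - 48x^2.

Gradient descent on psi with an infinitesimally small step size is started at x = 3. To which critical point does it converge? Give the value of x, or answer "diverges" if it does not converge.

psi'(x) = 12x(x - 4)(x + 2), so psi'(3) = -180.
Gradient descent moves in the -psi' direction, i.e. x is increasing.
The nearest critical point in that direction is x = 4, where psi'' = 288 > 0 (a local minimum). The iterate converges there.

4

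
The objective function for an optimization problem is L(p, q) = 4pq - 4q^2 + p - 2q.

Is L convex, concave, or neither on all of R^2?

neither

L is quadratic, so its Hessian is the constant matrix H = [[0, 4], [4, -8]].
det(H) = -16, tr(H) = -8.
det(H) < 0, so H is indefinite: neither convex nor concave.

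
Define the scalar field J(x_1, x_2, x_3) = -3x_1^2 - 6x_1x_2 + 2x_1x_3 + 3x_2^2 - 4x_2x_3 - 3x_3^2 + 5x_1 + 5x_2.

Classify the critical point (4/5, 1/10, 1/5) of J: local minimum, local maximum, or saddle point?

saddle point

The Hessian is constant: H = [[-6, -6, 2], [-6, 6, -4], [2, -4, -6]].
Leading principal minors: Δ₁ = -6, Δ₂ = -72, Δ₃ = 600.
The minors fit neither the all-positive nor the alternating-sign pattern, so H is indefinite: a saddle point.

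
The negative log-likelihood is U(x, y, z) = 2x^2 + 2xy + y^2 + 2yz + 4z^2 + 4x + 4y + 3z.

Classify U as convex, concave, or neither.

U is quadratic, so its Hessian is the constant matrix H = [[4, 2, 0], [2, 2, 2], [0, 2, 8]].
Leading principal minors: 4, 4, 16.
All positive ⇒ H ≻ 0 ⇒ convex.

convex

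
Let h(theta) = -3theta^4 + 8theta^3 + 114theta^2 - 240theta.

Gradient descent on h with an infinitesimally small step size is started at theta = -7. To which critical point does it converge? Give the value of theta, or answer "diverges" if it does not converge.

h'(theta) = -12(theta - 5)(theta - 1)(theta + 4), so h'(-7) = 3456.
Gradient descent moves in the -h' direction, i.e. theta is decreasing.
There is no critical point below theta=-7, and h' keeps the same sign, so the iterate runs off to −∞.

diverges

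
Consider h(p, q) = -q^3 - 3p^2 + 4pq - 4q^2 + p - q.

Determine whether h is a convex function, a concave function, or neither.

neither

The term -q^3 is cubic, so the Hessian is not constant.
∂²h/∂q² = -6q - 8, which takes both signs as q varies (negative for sufficiently large q). A diagonal entry of the Hessian changing sign means the Hessian is neither positive- nor negative-semidefinite on all of R^2.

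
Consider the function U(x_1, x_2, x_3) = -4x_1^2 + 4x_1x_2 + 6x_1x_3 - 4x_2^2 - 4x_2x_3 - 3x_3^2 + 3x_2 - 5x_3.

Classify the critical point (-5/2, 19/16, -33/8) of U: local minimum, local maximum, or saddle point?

The Hessian is constant: H = [[-8, 4, 6], [4, -8, -4], [6, -4, -6]].
Leading principal minors: Δ₁ = -8, Δ₂ = 48, Δ₃ = -64.
The minors alternate sign starting negative (−, +, −), so H is negative definite: a local maximum.

local maximum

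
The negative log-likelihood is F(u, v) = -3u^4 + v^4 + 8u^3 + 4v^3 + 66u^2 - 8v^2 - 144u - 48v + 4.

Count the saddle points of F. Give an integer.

F separates as a function of u plus a function of v, so ∇F=0 decouples.
∂F/∂u = -12(u - 4)(u - 1)(u + 3) = 0 at u ∈ {-3, 1, 4}; ∂F/∂v = 4(v - 2)(v + 2)(v + 3) = 0 at v ∈ {-3, -2, 2}.
The Hessian is diagonal: diag(F_uu, F_vv). Second derivatives: F_uu(-3)=-336, F_uu(1)=144, F_uu(4)=-252; F_vv(-3)=20, F_vv(-2)=-16, F_vv(2)=80.
Saddle points occur where the two diagonal entries have opposite signs: (-3, -3), (-3, 2), (1, -2), (4, -3), (4, 2). Count: 5.

5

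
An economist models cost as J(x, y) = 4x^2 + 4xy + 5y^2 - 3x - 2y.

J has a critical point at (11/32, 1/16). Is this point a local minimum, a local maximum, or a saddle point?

The Hessian of J is constant: H = [[8, 4], [4, 10]].
det(H) = 8·10 − 4² = 64.
det(H) > 0 and tr(H) = 18 > 0, so H is positive definite and the point is a local minimum.

local minimum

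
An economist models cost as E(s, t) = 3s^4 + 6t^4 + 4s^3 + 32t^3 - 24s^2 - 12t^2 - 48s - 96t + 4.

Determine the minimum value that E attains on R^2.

E(s,t) separates as P(s) + Q(t) + 4, so its minimum is min P + min Q + 4.
P'(s) = 12(s - 2)(s + 1)(s + 2) vanishes at s ∈ {-2, -1, 2}; Q'(t) = 24(t - 1)(t + 1)(t + 4) vanishes at t ∈ {-4, -1, 1}.
Local minima of P (where P''>0): P(-2)=16, P(2)=-112. Local minima of Q: Q(-4)=-320, Q(1)=-70.
So the global minimum of E is P(2) + Q(-4) + 4 = -112 − 320 + 4 = -428, attained at (2, -4).

-428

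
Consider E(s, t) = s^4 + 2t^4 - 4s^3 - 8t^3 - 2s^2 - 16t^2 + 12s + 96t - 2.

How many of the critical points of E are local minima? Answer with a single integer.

E separates as a function of s plus a function of t, so ∇E=0 decouples.
∂E/∂s = 4(s - 3)(s - 1)(s + 1) = 0 at s ∈ {-1, 1, 3}; ∂E/∂t = 8(t - 3)(t - 2)(t + 2) = 0 at t ∈ {-2, 2, 3}.
The Hessian is diagonal: diag(E_ss, E_tt). Second derivatives: E_ss(-1)=32, E_ss(1)=-16, E_ss(3)=32; E_tt(-2)=160, E_tt(2)=-32, E_tt(3)=40.
Local minima occur where both diagonal entries positive: (-1, -2), (-1, 3), (3, -2), (3, 3). Count: 4.

4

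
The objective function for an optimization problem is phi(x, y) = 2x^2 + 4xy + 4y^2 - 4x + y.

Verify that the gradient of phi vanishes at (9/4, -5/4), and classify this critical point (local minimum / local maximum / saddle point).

local minimum

∇phi = (4x + 4y - 4, 4x + 8y + 1); substituting (9/4, -5/4) gives ∇phi = (0, 0), so (9/4, -5/4) is indeed a critical point.
The Hessian of phi is constant: H = [[4, 4], [4, 8]].
det(H) = 4·8 − 4² = 16.
det(H) > 0 and tr(H) = 12 > 0, so H is positive definite and the point is a local minimum.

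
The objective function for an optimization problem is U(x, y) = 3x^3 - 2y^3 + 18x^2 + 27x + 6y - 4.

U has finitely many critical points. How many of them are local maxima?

U separates as a function of x plus a function of y, so ∇U=0 decouples.
∂U/∂x = 9(x + 1)(x + 3) = 0 at x ∈ {-3, -1}; ∂U/∂y = -6(y - 1)(y + 1) = 0 at y ∈ {-1, 1}.
The Hessian is diagonal: diag(U_xx, U_yy). Second derivatives: U_xx(-3)=-18, U_xx(-1)=18; U_yy(-1)=12, U_yy(1)=-12.
Local maxima occur where both diagonal entries negative: (-3, 1). Count: 1.

1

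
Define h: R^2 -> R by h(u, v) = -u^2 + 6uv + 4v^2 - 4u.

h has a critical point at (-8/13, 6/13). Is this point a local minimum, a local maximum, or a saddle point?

saddle point

The Hessian of h is constant: H = [[-2, 6], [6, 8]].
det(H) = (-2)·8 − 6² = -52.
Since det(H) < 0, H is indefinite and the critical point is a saddle point.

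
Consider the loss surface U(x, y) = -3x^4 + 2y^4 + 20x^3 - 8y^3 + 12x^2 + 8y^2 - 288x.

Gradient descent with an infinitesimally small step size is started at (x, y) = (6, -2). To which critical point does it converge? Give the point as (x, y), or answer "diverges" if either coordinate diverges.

diverges

U is separable, so gradient descent decouples: x follows -∂U/∂x, y follows -∂U/∂y.
∂U/∂x = -12(x - 4)(x - 3)(x + 2); at x=6 this is -576, so x increases.
∂U/∂y = 8y(y - 2)(y - 1); at y=-2 this is -192, so y increases.
The x-coordinate has no critical point in that direction and runs off to infinity.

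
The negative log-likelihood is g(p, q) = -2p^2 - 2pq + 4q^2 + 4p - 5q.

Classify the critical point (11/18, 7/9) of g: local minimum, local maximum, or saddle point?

saddle point

The Hessian of g is constant: H = [[-4, -2], [-2, 8]].
det(H) = (-4)·8 − (-2)² = -36.
Since det(H) < 0, H is indefinite and the critical point is a saddle point.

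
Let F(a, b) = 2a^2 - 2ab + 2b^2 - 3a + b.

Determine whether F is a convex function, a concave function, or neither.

convex

F is quadratic, so its Hessian is the constant matrix H = [[4, -2], [-2, 4]].
det(H) = 12, tr(H) = 8.
det(H) > 0 and tr(H) > 0, so H is positive definite everywhere: convex.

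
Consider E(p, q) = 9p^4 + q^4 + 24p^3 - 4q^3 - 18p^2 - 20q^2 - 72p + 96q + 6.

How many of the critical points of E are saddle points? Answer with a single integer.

4

E separates as a function of p plus a function of q, so ∇E=0 decouples.
∂E/∂p = 36(p - 1)(p + 1)(p + 2) = 0 at p ∈ {-2, -1, 1}; ∂E/∂q = 4(q - 4)(q - 2)(q + 3) = 0 at q ∈ {-3, 2, 4}.
The Hessian is diagonal: diag(E_pp, E_qq). Second derivatives: E_pp(-2)=108, E_pp(-1)=-72, E_pp(1)=216; E_qq(-3)=140, E_qq(2)=-40, E_qq(4)=56.
Saddle points occur where the two diagonal entries have opposite signs: (-2, 2), (-1, -3), (-1, 4), (1, 2). Count: 4.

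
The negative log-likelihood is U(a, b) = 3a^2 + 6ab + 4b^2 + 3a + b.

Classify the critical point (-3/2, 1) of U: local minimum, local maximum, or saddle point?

local minimum

The Hessian of U is constant: H = [[6, 6], [6, 8]].
det(H) = 6·8 − 6² = 12.
det(H) > 0 and tr(H) = 14 > 0, so H is positive definite and the point is a local minimum.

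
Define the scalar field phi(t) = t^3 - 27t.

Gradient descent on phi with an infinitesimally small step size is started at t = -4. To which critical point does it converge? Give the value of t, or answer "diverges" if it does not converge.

phi'(t) = 3(t - 3)(t + 3), so phi'(-4) = 21.
Gradient descent moves in the -phi' direction, i.e. t is decreasing.
There is no critical point below t=-4, and phi' keeps the same sign, so the iterate runs off to −∞.

diverges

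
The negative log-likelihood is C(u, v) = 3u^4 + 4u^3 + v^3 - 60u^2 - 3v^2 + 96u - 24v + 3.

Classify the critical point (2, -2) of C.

saddle point

The mixed partial ∂²C/∂u∂v is 0, so the Hessian at any point is diag(C_uu, C_vv) = diag(12(3u^2 + 2u - 10), 6(v - 1)).
At (2, -2): H = diag(72, -18).
The eigenvalues have opposite signs, so H is indefinite: a saddle point.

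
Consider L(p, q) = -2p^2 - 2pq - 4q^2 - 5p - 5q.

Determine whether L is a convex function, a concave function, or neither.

L is quadratic, so its Hessian is the constant matrix H = [[-4, -2], [-2, -8]].
det(H) = 28, tr(H) = -12.
det(H) > 0 and tr(H) < 0, so H is negative definite everywhere: concave.

concave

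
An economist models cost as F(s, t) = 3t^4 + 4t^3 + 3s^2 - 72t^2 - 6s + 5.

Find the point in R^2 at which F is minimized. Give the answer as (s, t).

(1, -4)

F(s,t) separates as P(s) + Q(t) + 5, so its minimum is min P + min Q + 5.
P'(s) = 6s - 6 vanishes at s ∈ {1}; Q'(t) = 12t(t - 3)(t + 4) vanishes at t ∈ {-4, 0, 3}.
Local minima of P (where P''>0): P(1)=-3. Local minima of Q: Q(-4)=-640, Q(3)=-297.
So the global minimum of F is P(1) + Q(-4) + 5 = -3 − 640 + 5 = -638, attained at (1, -4).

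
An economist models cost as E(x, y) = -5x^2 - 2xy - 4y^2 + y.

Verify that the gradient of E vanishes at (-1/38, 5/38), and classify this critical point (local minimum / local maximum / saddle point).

∇E = (-10x - 2y, -2x - 8y + 1); substituting (-1/38, 5/38) gives ∇E = (0, 0), so (-1/38, 5/38) is indeed a critical point.
The Hessian of E is constant: H = [[-10, -2], [-2, -8]].
det(H) = (-10)·(-8) − (-2)² = 76.
det(H) > 0 and tr(H) = -18 < 0, so H is negative definite and the point is a local maximum.

local maximum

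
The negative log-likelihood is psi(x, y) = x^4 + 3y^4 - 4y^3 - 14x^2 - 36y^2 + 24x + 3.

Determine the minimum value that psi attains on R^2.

-303

psi(x,y) separates as P(x) + Q(y) + 3, so its minimum is min P + min Q + 3.
P'(x) = 4(x - 2)(x - 1)(x + 3) vanishes at x ∈ {-3, 1, 2}; Q'(y) = 12y(y - 3)(y + 2) vanishes at y ∈ {-2, 0, 3}.
Local minima of P (where P''>0): P(-3)=-117, P(2)=8. Local minima of Q: Q(-2)=-64, Q(3)=-189.
So the global minimum of psi is P(-3) + Q(3) + 3 = -117 − 189 + 3 = -303, attained at (-3, 3).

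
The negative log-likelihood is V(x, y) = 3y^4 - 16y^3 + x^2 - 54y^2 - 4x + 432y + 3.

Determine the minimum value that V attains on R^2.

V(x,y) separates as P(x) + Q(y) + 3, so its minimum is min P + min Q + 3.
P'(x) = 2x - 4 vanishes at x ∈ {2}; Q'(y) = 12(y - 4)(y - 3)(y + 3) vanishes at y ∈ {-3, 3, 4}.
Local minima of P (where P''>0): P(2)=-4. Local minima of Q: Q(-3)=-1107, Q(4)=608.
So the global minimum of V is P(2) + Q(-3) + 3 = -4 − 1107 + 3 = -1108, attained at (2, -3).

-1108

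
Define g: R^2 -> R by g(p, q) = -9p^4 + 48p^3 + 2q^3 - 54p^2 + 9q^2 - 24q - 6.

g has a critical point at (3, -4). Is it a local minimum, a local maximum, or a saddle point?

local maximum

The mixed partial ∂²g/∂p∂q is 0, so the Hessian at any point is diag(g_pp, g_qq) = diag(36(-3p^2 + 8p - 3), 6(2q + 3)).
At (3, -4): H = diag(-216, -30).
Both eigenvalues are negative, so H is negative definite: a local maximum.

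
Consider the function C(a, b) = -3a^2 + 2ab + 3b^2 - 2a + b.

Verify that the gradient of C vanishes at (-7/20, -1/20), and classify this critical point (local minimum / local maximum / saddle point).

∇C = (-6a + 2b - 2, 2a + 6b + 1); substituting (-7/20, -1/20) gives ∇C = (0, 0), so (-7/20, -1/20) is indeed a critical point.
The Hessian of C is constant: H = [[-6, 2], [2, 6]].
det(H) = (-6)·6 − 2² = -40.
Since det(H) < 0, H is indefinite and the critical point is a saddle point.

saddle point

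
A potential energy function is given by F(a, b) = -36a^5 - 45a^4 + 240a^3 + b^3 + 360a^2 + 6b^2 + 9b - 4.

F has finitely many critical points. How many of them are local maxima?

F separates as a function of a plus a function of b, so ∇F=0 decouples.
∂F/∂a = -180a(a - 2)(a + 1)(a + 2) = 0 at a ∈ {-2, -1, 0, 2}; ∂F/∂b = 3(b + 1)(b + 3) = 0 at b ∈ {-3, -1}.
The Hessian is diagonal: diag(F_aa, F_bb). Second derivatives: F_aa(-2)=1440, F_aa(-1)=-540, F_aa(0)=720, F_aa(2)=-4320; F_bb(-3)=-6, F_bb(-1)=6.
Local maxima occur where both diagonal entries negative: (-1, -3), (2, -3). Count: 2.

2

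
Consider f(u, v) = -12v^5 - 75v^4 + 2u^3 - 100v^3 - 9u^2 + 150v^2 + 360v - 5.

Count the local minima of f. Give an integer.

f separates as a function of u plus a function of v, so ∇f=0 decouples.
∂f/∂u = 6u(u - 3) = 0 at u ∈ {0, 3}; ∂f/∂v = -60(v - 1)(v + 1)(v + 2)(v + 3) = 0 at v ∈ {-3, -2, -1, 1}.
The Hessian is diagonal: diag(f_uu, f_vv). Second derivatives: f_uu(0)=-18, f_uu(3)=18; f_vv(-3)=480, f_vv(-2)=-180, f_vv(-1)=240, f_vv(1)=-1440.
Local minima occur where both diagonal entries positive: (3, -3), (3, -1). Count: 2.

2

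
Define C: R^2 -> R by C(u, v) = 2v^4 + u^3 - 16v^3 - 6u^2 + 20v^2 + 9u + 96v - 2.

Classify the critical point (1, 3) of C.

The mixed partial ∂²C/∂u∂v is 0, so the Hessian at any point is diag(C_uu, C_vv) = diag(6(u - 2), 8(3v^2 - 12v + 5)).
At (1, 3): H = diag(-6, -32).
Both eigenvalues are negative, so H is negative definite: a local maximum.

local maximum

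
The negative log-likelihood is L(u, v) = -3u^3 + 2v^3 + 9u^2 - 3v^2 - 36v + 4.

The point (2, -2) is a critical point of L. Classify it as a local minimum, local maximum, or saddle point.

local maximum

The mixed partial ∂²L/∂u∂v is 0, so the Hessian at any point is diag(L_uu, L_vv) = diag(18(-u + 1), 6(2v - 1)).
At (2, -2): H = diag(-18, -30).
Both eigenvalues are negative, so H is negative definite: a local maximum.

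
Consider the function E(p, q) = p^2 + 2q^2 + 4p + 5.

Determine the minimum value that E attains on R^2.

E(p,q) separates as A(p) + B(q) + 5, so its minimum is min A + min B + 5.
A'(p) = 2p + 4 vanishes at p ∈ {-2}; B'(q) = 4q vanishes at q ∈ {0}.
Local minima of A (where A''>0): A(-2)=-4. Local minima of B: B(0)=0.
So the global minimum of E is A(-2) + B(0) + 5 = -4 + 0 + 5 = 1, attained at (-2, 0).

1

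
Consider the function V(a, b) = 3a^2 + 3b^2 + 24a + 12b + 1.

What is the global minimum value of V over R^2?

V(a,b) separates as P(a) + Q(b) + 1, so its minimum is min P + min Q + 1.
P'(a) = 6a + 24 vanishes at a ∈ {-4}; Q'(b) = 6b + 12 vanishes at b ∈ {-2}.
Local minima of P (where P''>0): P(-4)=-48. Local minima of Q: Q(-2)=-12.
So the global minimum of V is P(-4) + Q(-2) + 1 = -48 − 12 + 1 = -59, attained at (-4, -2).

-59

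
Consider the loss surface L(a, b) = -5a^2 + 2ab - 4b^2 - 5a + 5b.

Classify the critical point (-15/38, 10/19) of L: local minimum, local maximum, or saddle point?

The Hessian of L is constant: H = [[-10, 2], [2, -8]].
det(H) = (-10)·(-8) − 2² = 76.
det(H) > 0 and tr(H) = -18 < 0, so H is negative definite and the point is a local maximum.

local maximum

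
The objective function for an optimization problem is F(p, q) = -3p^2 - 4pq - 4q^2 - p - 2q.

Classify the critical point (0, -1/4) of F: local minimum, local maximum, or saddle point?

The Hessian of F is constant: H = [[-6, -4], [-4, -8]].
det(H) = (-6)·(-8) − (-4)² = 32.
det(H) > 0 and tr(H) = -14 < 0, so H is negative definite and the point is a local maximum.

local maximum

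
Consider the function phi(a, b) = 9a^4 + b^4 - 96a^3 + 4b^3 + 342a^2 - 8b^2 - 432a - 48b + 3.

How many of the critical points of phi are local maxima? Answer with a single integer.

1

phi separates as a function of a plus a function of b, so ∇phi=0 decouples.
∂phi/∂a = 36(a - 4)(a - 3)(a - 1) = 0 at a ∈ {1, 3, 4}; ∂phi/∂b = 4(b - 2)(b + 2)(b + 3) = 0 at b ∈ {-3, -2, 2}.
The Hessian is diagonal: diag(phi_aa, phi_bb). Second derivatives: phi_aa(1)=216, phi_aa(3)=-72, phi_aa(4)=108; phi_bb(-3)=20, phi_bb(-2)=-16, phi_bb(2)=80.
Local maxima occur where both diagonal entries negative: (3, -2). Count: 1.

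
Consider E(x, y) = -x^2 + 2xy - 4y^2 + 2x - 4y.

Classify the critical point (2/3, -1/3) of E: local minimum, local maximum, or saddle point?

The Hessian of E is constant: H = [[-2, 2], [2, -8]].
det(H) = (-2)·(-8) − 2² = 12.
det(H) > 0 and tr(H) = -10 < 0, so H is negative definite and the point is a local maximum.

local maximum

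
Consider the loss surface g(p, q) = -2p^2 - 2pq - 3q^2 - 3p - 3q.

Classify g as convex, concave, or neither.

concave

g is quadratic, so its Hessian is the constant matrix H = [[-4, -2], [-2, -6]].
det(H) = 20, tr(H) = -10.
det(H) > 0 and tr(H) < 0, so H is negative definite everywhere: concave.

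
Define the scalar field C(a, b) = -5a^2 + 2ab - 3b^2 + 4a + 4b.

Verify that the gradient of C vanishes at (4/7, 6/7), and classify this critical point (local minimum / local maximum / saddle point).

local maximum

∇C = (-10a + 2b + 4, 2a - 6b + 4); substituting (4/7, 6/7) gives ∇C = (0, 0), so (4/7, 6/7) is indeed a critical point.
The Hessian of C is constant: H = [[-10, 2], [2, -6]].
det(H) = (-10)·(-6) − 2² = 56.
det(H) > 0 and tr(H) = -16 < 0, so H is negative definite and the point is a local maximum.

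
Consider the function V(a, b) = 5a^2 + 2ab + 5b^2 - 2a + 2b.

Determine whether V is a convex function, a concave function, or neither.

V is quadratic, so its Hessian is the constant matrix H = [[10, 2], [2, 10]].
det(H) = 96, tr(H) = 20.
det(H) > 0 and tr(H) > 0, so H is positive definite everywhere: convex.

convex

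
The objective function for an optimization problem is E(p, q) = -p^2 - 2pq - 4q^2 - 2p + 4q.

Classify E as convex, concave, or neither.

E is quadratic, so its Hessian is the constant matrix H = [[-2, -2], [-2, -8]].
det(H) = 12, tr(H) = -10.
det(H) > 0 and tr(H) < 0, so H is negative definite everywhere: concave.

concave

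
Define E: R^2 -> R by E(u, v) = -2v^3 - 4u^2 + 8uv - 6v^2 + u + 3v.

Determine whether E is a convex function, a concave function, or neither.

The term -2v^3 is cubic, so the Hessian is not constant.
∂²E/∂v² = -12v - 12, which takes both signs as v varies (negative for sufficiently large v). A diagonal entry of the Hessian changing sign means the Hessian is neither positive- nor negative-semidefinite on all of R^2.

neither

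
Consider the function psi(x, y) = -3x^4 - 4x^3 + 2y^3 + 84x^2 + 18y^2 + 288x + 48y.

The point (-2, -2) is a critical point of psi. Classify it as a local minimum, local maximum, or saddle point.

The mixed partial ∂²psi/∂x∂y is 0, so the Hessian at any point is diag(psi_xx, psi_yy) = diag(12(-3x^2 - 2x + 14), 12(y + 3)).
At (-2, -2): H = diag(72, 12).
Both eigenvalues are positive, so H is positive definite: a local minimum.

local minimum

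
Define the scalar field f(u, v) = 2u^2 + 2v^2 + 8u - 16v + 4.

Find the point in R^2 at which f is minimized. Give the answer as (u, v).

f(u,v) separates as P(u) + Q(v) + 4, so its minimum is min P + min Q + 4.
P'(u) = 4u + 8 vanishes at u ∈ {-2}; Q'(v) = 4v - 16 vanishes at v ∈ {4}.
Local minima of P (where P''>0): P(-2)=-8. Local minima of Q: Q(4)=-32.
So the global minimum of f is P(-2) + Q(4) + 4 = -8 − 32 + 4 = -36, attained at (-2, 4).

(-2, 4)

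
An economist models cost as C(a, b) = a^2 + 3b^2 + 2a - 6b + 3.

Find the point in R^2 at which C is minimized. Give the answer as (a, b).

C(a,b) separates as P(a) + Q(b) + 3, so its minimum is min P + min Q + 3.
P'(a) = 2a + 2 vanishes at a ∈ {-1}; Q'(b) = 6b - 6 vanishes at b ∈ {1}.
Local minima of P (where P''>0): P(-1)=-1. Local minima of Q: Q(1)=-3.
So the global minimum of C is P(-1) + Q(1) + 3 = -1 − 3 + 3 = -1, attained at (-1, 1).

(-1, 1)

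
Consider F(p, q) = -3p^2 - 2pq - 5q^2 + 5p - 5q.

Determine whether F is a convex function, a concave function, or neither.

F is quadratic, so its Hessian is the constant matrix H = [[-6, -2], [-2, -10]].
det(H) = 56, tr(H) = -16.
det(H) > 0 and tr(H) < 0, so H is negative definite everywhere: concave.

concave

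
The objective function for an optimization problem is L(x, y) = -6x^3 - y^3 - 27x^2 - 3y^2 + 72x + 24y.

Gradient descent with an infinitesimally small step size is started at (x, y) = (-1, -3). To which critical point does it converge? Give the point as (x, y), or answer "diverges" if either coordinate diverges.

(-4, -4)

L is separable, so gradient descent decouples: x follows -∂L/∂x, y follows -∂L/∂y.
∂L/∂x = -18(x - 1)(x + 4); at x=-1 this is 108, so x decreases.
∂L/∂y = -3(y - 2)(y + 4); at y=-3 this is 15, so y decreases.
x converges to its nearest critical value -4 (a local min of the x-part); y converges to -4. The iterate converges to (-4, -4).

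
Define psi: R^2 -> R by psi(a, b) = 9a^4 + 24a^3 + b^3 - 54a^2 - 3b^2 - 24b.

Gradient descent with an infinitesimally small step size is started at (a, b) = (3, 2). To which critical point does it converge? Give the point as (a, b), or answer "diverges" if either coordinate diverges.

(1, 4)

psi is separable, so gradient descent decouples: a follows -∂psi/∂a, b follows -∂psi/∂b.
∂psi/∂a = 36a(a - 1)(a + 3); at a=3 this is 1296, so a decreases.
∂psi/∂b = 3(b - 4)(b + 2); at b=2 this is -24, so b increases.
a converges to its nearest critical value 1 (a local min of the a-part); b converges to 4. The iterate converges to (1, 4).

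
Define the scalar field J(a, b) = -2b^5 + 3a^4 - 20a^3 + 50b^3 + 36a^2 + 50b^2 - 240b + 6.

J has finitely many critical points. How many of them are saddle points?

J separates as a function of a plus a function of b, so ∇J=0 decouples.
∂J/∂a = 12a(a - 3)(a - 2) = 0 at a ∈ {0, 2, 3}; ∂J/∂b = -10(b - 4)(b - 1)(b + 2)(b + 3) = 0 at b ∈ {-3, -2, 1, 4}.
The Hessian is diagonal: diag(J_aa, J_bb). Second derivatives: J_aa(0)=72, J_aa(2)=-24, J_aa(3)=36; J_bb(-3)=280, J_bb(-2)=-180, J_bb(1)=360, J_bb(4)=-1260.
Saddle points occur where the two diagonal entries have opposite signs: (0, -2), (0, 4), (2, -3), (2, 1), (3, -2), (3, 4). Count: 6.

6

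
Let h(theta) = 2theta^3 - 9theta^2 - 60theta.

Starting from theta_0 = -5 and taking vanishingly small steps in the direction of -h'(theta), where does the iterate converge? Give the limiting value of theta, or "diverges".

h'(theta) = 6(theta - 5)(theta + 2), so h'(-5) = 180.
Gradient descent moves in the -h' direction, i.e. theta is decreasing.
There is no critical point below theta=-5, and h' keeps the same sign, so the iterate runs off to −∞.

diverges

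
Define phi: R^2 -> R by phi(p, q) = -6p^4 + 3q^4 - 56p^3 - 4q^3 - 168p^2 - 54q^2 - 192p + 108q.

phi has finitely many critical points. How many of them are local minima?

phi separates as a function of p plus a function of q, so ∇phi=0 decouples.
∂phi/∂p = -24(p + 1)(p + 2)(p + 4) = 0 at p ∈ {-4, -2, -1}; ∂phi/∂q = 12(q - 3)(q - 1)(q + 3) = 0 at q ∈ {-3, 1, 3}.
The Hessian is diagonal: diag(phi_pp, phi_qq). Second derivatives: phi_pp(-4)=-144, phi_pp(-2)=48, phi_pp(-1)=-72; phi_qq(-3)=288, phi_qq(1)=-96, phi_qq(3)=144.
Local minima occur where both diagonal entries positive: (-2, -3), (-2, 3). Count: 2.

2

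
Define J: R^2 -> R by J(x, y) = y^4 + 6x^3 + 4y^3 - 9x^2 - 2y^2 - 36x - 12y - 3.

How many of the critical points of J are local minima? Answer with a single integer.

2

J separates as a function of x plus a function of y, so ∇J=0 decouples.
∂J/∂x = 18(x - 2)(x + 1) = 0 at x ∈ {-1, 2}; ∂J/∂y = 4(y - 1)(y + 1)(y + 3) = 0 at y ∈ {-3, -1, 1}.
The Hessian is diagonal: diag(J_xx, J_yy). Second derivatives: J_xx(-1)=-54, J_xx(2)=54; J_yy(-3)=32, J_yy(-1)=-16, J_yy(1)=32.
Local minima occur where both diagonal entries positive: (2, -3), (2, 1). Count: 2.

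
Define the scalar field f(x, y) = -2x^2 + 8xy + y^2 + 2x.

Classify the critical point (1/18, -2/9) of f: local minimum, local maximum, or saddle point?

saddle point

The Hessian of f is constant: H = [[-4, 8], [8, 2]].
det(H) = (-4)·2 − 8² = -72.
Since det(H) < 0, H is indefinite and the critical point is a saddle point.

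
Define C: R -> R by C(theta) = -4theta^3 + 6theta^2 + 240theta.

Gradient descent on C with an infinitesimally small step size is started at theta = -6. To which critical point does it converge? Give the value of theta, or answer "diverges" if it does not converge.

C'(theta) = -12(theta - 5)(theta + 4), so C'(-6) = -264.
Gradient descent moves in the -C' direction, i.e. theta is increasing.
The nearest critical point in that direction is theta = -4, where C'' = 108 > 0 (a local minimum). The iterate converges there.

-4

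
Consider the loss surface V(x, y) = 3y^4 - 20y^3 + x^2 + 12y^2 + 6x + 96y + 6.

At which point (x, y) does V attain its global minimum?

V(x,y) separates as P(x) + Q(y) + 6, so its minimum is min P + min Q + 6.
P'(x) = 2x + 6 vanishes at x ∈ {-3}; Q'(y) = 12(y - 4)(y - 2)(y + 1) vanishes at y ∈ {-1, 2, 4}.
Local minima of P (where P''>0): P(-3)=-9. Local minima of Q: Q(-1)=-61, Q(4)=64.
So the global minimum of V is P(-3) + Q(-1) + 6 = -9 − 61 + 6 = -64, attained at (-3, -1).

(-3, -1)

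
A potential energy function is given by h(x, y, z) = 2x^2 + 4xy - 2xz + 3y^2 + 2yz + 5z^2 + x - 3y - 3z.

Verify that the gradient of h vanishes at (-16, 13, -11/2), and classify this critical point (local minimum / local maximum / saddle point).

local minimum

∇h = (4x + 4y - 2z + 1, 4x + 6y + 2z - 3, -2x + 2y + 10z - 3); substituting (-16, 13, -11/2) gives ∇h = (0, 0, 0), so (-16, 13, -11/2) is indeed a critical point.
The Hessian is constant: H = [[4, 4, -2], [4, 6, 2], [-2, 2, 10]].
Leading principal minors: Δ₁ = 4, Δ₂ = 8, Δ₃ = 8.
All leading minors are positive, so H is positive definite: a local minimum.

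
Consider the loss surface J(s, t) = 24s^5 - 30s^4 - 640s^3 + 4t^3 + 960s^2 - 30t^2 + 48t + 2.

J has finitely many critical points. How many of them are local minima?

2

J separates as a function of s plus a function of t, so ∇J=0 decouples.
∂J/∂s = 120s(s - 4)(s - 1)(s + 4) = 0 at s ∈ {-4, 0, 1, 4}; ∂J/∂t = 12(t - 4)(t - 1) = 0 at t ∈ {1, 4}.
The Hessian is diagonal: diag(J_ss, J_tt). Second derivatives: J_ss(-4)=-19200, J_ss(0)=1920, J_ss(1)=-1800, J_ss(4)=11520; J_tt(1)=-36, J_tt(4)=36.
Local minima occur where both diagonal entries positive: (0, 4), (4, 4). Count: 2.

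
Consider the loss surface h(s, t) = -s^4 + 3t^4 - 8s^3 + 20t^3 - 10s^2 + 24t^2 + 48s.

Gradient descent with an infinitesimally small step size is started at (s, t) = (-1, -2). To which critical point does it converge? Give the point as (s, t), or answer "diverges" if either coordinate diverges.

h is separable, so gradient descent decouples: s follows -∂h/∂s, t follows -∂h/∂t.
∂h/∂s = -4(s - 1)(s + 3)(s + 4); at s=-1 this is 48, so s decreases.
∂h/∂t = 12t(t + 1)(t + 4); at t=-2 this is 48, so t decreases.
s converges to its nearest critical value -3 (a local min of the s-part); t converges to -4. The iterate converges to (-3, -4).

(-3, -4)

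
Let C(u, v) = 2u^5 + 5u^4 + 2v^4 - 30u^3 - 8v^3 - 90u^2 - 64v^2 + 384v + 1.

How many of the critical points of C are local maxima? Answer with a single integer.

C separates as a function of u plus a function of v, so ∇C=0 decouples.
∂C/∂u = 10u(u - 3)(u + 2)(u + 3) = 0 at u ∈ {-3, -2, 0, 3}; ∂C/∂v = 8(v - 4)(v - 3)(v + 4) = 0 at v ∈ {-4, 3, 4}.
The Hessian is diagonal: diag(C_uu, C_vv). Second derivatives: C_uu(-3)=-180, C_uu(-2)=100, C_uu(0)=-180, C_uu(3)=900; C_vv(-4)=448, C_vv(3)=-56, C_vv(4)=64.
Local maxima occur where both diagonal entries negative: (-3, 3), (0, 3). Count: 2.

2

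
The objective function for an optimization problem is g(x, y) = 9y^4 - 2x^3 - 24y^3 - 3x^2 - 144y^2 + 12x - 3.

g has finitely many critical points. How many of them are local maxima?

g separates as a function of x plus a function of y, so ∇g=0 decouples.
∂g/∂x = -6(x - 1)(x + 2) = 0 at x ∈ {-2, 1}; ∂g/∂y = 36y(y - 4)(y + 2) = 0 at y ∈ {-2, 0, 4}.
The Hessian is diagonal: diag(g_xx, g_yy). Second derivatives: g_xx(-2)=18, g_xx(1)=-18; g_yy(-2)=432, g_yy(0)=-288, g_yy(4)=864.
Local maxima occur where both diagonal entries negative: (1, 0). Count: 1.

1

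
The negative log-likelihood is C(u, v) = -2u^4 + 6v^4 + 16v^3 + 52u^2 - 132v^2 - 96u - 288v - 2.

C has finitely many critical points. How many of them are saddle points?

C separates as a function of u plus a function of v, so ∇C=0 decouples.
∂C/∂u = -8(u - 3)(u - 1)(u + 4) = 0 at u ∈ {-4, 1, 3}; ∂C/∂v = 24(v - 3)(v + 1)(v + 4) = 0 at v ∈ {-4, -1, 3}.
The Hessian is diagonal: diag(C_uu, C_vv). Second derivatives: C_uu(-4)=-280, C_uu(1)=80, C_uu(3)=-112; C_vv(-4)=504, C_vv(-1)=-288, C_vv(3)=672.
Saddle points occur where the two diagonal entries have opposite signs: (-4, -4), (-4, 3), (1, -1), (3, -4), (3, 3). Count: 5.

5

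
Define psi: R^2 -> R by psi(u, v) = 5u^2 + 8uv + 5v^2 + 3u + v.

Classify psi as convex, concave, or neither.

psi is quadratic, so its Hessian is the constant matrix H = [[10, 8], [8, 10]].
det(H) = 36, tr(H) = 20.
det(H) > 0 and tr(H) > 0, so H is positive definite everywhere: convex.

convex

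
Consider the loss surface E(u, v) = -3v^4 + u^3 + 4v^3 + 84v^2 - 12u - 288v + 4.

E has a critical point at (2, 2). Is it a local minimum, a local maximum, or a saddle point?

The mixed partial ∂²E/∂u∂v is 0, so the Hessian at any point is diag(E_uu, E_vv) = diag(6u, 12(-3v^2 + 2v + 14)).
At (2, 2): H = diag(12, 72).
Both eigenvalues are positive, so H is positive definite: a local minimum.

local minimum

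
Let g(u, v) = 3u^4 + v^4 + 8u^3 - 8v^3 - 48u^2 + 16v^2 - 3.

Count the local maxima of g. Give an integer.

1

g separates as a function of u plus a function of v, so ∇g=0 decouples.
∂g/∂u = 12u(u - 2)(u + 4) = 0 at u ∈ {-4, 0, 2}; ∂g/∂v = 4v(v - 4)(v - 2) = 0 at v ∈ {0, 2, 4}.
The Hessian is diagonal: diag(g_uu, g_vv). Second derivatives: g_uu(-4)=288, g_uu(0)=-96, g_uu(2)=144; g_vv(0)=32, g_vv(2)=-16, g_vv(4)=32.
Local maxima occur where both diagonal entries negative: (0, 2). Count: 1.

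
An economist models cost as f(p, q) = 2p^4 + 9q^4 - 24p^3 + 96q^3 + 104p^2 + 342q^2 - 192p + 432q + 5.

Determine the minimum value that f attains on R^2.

-300

f(p,q) separates as A(p) + B(q) + 5, so its minimum is min A + min B + 5.
A'(p) = 8(p - 4)(p - 3)(p - 2) vanishes at p ∈ {2, 3, 4}; B'(q) = 36(q + 1)(q + 3)(q + 4) vanishes at q ∈ {-4, -3, -1}.
Local minima of A (where A''>0): A(2)=-128, A(4)=-128. Local minima of B: B(-4)=-96, B(-1)=-177.
So the global minimum of f is A(2) + B(-1) + 5 = -128 − 177 + 5 = -300, attained at (2, -1).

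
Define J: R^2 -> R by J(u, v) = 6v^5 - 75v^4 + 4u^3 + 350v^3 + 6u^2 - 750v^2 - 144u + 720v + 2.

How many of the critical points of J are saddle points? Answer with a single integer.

4

J separates as a function of u plus a function of v, so ∇J=0 decouples.
∂J/∂u = 12(u - 3)(u + 4) = 0 at u ∈ {-4, 3}; ∂J/∂v = 30(v - 4)(v - 3)(v - 2)(v - 1) = 0 at v ∈ {1, 2, 3, 4}.
The Hessian is diagonal: diag(J_uu, J_vv). Second derivatives: J_uu(-4)=-84, J_uu(3)=84; J_vv(1)=-180, J_vv(2)=60, J_vv(3)=-60, J_vv(4)=180.
Saddle points occur where the two diagonal entries have opposite signs: (-4, 2), (-4, 4), (3, 1), (3, 3). Count: 4.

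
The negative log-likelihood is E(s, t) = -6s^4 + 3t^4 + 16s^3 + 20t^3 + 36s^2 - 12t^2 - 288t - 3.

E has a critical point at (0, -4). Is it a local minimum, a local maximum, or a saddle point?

The mixed partial ∂²E/∂s∂t is 0, so the Hessian at any point is diag(E_ss, E_tt) = diag(24(-3s^2 + 4s + 3), 12(3t^2 + 10t - 2)).
At (0, -4): H = diag(72, 72).
Both eigenvalues are positive, so H is positive definite: a local minimum.

local minimum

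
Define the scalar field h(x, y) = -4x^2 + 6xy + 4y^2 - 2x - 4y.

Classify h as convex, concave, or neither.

neither

h is quadratic, so its Hessian is the constant matrix H = [[-8, 6], [6, 8]].
det(H) = -100, tr(H) = 0.
det(H) < 0, so H is indefinite: neither convex nor concave.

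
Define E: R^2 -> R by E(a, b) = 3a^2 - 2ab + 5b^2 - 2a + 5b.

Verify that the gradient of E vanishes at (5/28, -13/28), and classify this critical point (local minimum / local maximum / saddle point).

local minimum

∇E = (6a - 2b - 2, -2a + 10b + 5); substituting (5/28, -13/28) gives ∇E = (0, 0), so (5/28, -13/28) is indeed a critical point.
The Hessian of E is constant: H = [[6, -2], [-2, 10]].
det(H) = 6·10 − (-2)² = 56.
det(H) > 0 and tr(H) = 16 > 0, so H is positive definite and the point is a local minimum.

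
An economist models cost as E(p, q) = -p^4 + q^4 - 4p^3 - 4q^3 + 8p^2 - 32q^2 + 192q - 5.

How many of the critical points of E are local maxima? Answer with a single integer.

E separates as a function of p plus a function of q, so ∇E=0 decouples.
∂E/∂p = -4p(p - 1)(p + 4) = 0 at p ∈ {-4, 0, 1}; ∂E/∂q = 4(q - 4)(q - 3)(q + 4) = 0 at q ∈ {-4, 3, 4}.
The Hessian is diagonal: diag(E_pp, E_qq). Second derivatives: E_pp(-4)=-80, E_pp(0)=16, E_pp(1)=-20; E_qq(-4)=224, E_qq(3)=-28, E_qq(4)=32.
Local maxima occur where both diagonal entries negative: (-4, 3), (1, 3). Count: 2.

2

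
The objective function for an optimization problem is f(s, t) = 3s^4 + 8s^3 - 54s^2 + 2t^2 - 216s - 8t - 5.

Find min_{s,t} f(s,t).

f(s,t) separates as P(s) + Q(t) − 5, so its minimum is min P + min Q − 5.
P'(s) = 12(s - 3)(s + 2)(s + 3) vanishes at s ∈ {-3, -2, 3}; Q'(t) = 4(t - 2) vanishes at t ∈ {2}.
Local minima of P (where P''>0): P(-3)=189, P(3)=-675. Local minima of Q: Q(2)=-8.
So the global minimum of f is P(3) + Q(2) − 5 = -675 − 8 − 5 = -688, attained at (3, 2).

-688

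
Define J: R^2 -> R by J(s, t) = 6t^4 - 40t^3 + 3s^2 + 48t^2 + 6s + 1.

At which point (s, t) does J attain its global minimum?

J(s,t) separates as P(s) + Q(t) + 1, so its minimum is min P + min Q + 1.
P'(s) = 6s + 6 vanishes at s ∈ {-1}; Q'(t) = 24t(t - 4)(t - 1) vanishes at t ∈ {0, 1, 4}.
Local minima of P (where P''>0): P(-1)=-3. Local minima of Q: Q(0)=0, Q(4)=-256.
So the global minimum of J is P(-1) + Q(4) + 1 = -3 − 256 + 1 = -258, attained at (-1, 4).

(-1, 4)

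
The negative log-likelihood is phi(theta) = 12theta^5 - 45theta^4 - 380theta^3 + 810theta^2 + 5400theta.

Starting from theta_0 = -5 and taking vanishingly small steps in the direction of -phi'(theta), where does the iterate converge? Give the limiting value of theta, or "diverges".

phi'(theta) = 60(theta - 5)(theta - 3)(theta + 2)(theta + 3), so phi'(-5) = 28800.
Gradient descent moves in the -phi' direction, i.e. theta is decreasing.
There is no critical point below theta=-5, and phi' keeps the same sign, so the iterate runs off to −∞.

diverges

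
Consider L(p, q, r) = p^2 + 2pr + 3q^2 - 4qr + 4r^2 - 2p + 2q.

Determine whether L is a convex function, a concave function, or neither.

convex

L is quadratic, so its Hessian is the constant matrix H = [[2, 0, 2], [0, 6, -4], [2, -4, 8]].
Leading principal minors: 2, 12, 40.
All positive ⇒ H ≻ 0 ⇒ convex.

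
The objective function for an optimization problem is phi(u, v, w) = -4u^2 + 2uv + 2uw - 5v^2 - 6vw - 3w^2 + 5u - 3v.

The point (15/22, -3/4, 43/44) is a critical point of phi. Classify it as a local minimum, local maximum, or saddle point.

local maximum

The Hessian is constant: H = [[-8, 2, 2], [2, -10, -6], [2, -6, -6]].
Leading principal minors: Δ₁ = -8, Δ₂ = 76, Δ₃ = -176.
The minors alternate sign starting negative (−, +, −), so H is negative definite: a local maximum.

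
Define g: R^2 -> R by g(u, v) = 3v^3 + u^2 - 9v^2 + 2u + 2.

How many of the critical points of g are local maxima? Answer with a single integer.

0

g separates as a function of u plus a function of v, so ∇g=0 decouples.
∂g/∂u = 2(u + 1) = 0 at u ∈ {-1}; ∂g/∂v = 9v(v - 2) = 0 at v ∈ {0, 2}.
The Hessian is diagonal: diag(g_uu, g_vv). Second derivatives: g_uu(-1)=2; g_vv(0)=-18, g_vv(2)=18.
Local maxima occur where both diagonal entries negative: none. Count: 0.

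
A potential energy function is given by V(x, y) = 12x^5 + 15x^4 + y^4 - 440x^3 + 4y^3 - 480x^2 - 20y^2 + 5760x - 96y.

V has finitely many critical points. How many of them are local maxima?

2

V separates as a function of x plus a function of y, so ∇V=0 decouples.
∂V/∂x = 60(x - 4)(x - 2)(x + 3)(x + 4) = 0 at x ∈ {-4, -3, 2, 4}; ∂V/∂y = 4(y - 3)(y + 2)(y + 4) = 0 at y ∈ {-4, -2, 3}.
The Hessian is diagonal: diag(V_xx, V_yy). Second derivatives: V_xx(-4)=-2880, V_xx(-3)=2100, V_xx(2)=-3600, V_xx(4)=6720; V_yy(-4)=56, V_yy(-2)=-40, V_yy(3)=140.
Local maxima occur where both diagonal entries negative: (-4, -2), (2, -2). Count: 2.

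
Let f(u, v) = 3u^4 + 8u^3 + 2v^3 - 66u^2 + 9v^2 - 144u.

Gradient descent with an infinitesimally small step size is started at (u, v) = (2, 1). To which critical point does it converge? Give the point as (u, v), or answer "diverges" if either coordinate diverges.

(3, 0)

f is separable, so gradient descent decouples: u follows -∂f/∂u, v follows -∂f/∂v.
∂f/∂u = 12(u - 3)(u + 1)(u + 4); at u=2 this is -216, so u increases.
∂f/∂v = 6v(v + 3); at v=1 this is 24, so v decreases.
u converges to its nearest critical value 3 (a local min of the u-part); v converges to 0. The iterate converges to (3, 0).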